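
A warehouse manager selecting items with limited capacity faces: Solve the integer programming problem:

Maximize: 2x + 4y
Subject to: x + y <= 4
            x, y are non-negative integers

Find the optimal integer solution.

Objective: 2x + 4y, constraint: x + y <= 4
Coefficient of y is 4 > coefficient of x is 2, so allocate the entire budget to y.
Optimal: x = 0, y = 4, value = 16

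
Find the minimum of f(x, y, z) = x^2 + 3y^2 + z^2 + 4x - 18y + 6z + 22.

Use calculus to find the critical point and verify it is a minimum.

f(x,y,z) = x^2 + 3y^2 + z^2 + 4x - 18y + 6z + 22
df/dx = 2x + (4) = 0 => x = -2
df/dy = 6y + (-18) = 0 => y = 3
df/dz = 2z + (6) = 0 => z = -3
f(-2,3,-3) = 1*(-2)^2 + 3*(3)^2 + 1*(-3)^2 + 4*(-2) + -18*(3) + 6*(-3) + 22 = -18
Hessian is diagonal with entries 2, 6, 2 > 0, confirmed minimum.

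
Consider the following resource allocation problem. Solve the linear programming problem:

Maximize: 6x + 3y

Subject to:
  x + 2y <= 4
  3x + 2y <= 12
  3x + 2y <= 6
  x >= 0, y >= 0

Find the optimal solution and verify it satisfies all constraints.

Feasible vertices: (0, 0), (0, 2), (1, 3/2), (2, 0)
Objective 6x + 3y at each vertex:
  (0, 0): 0
  (0, 2): 6
  (1, 3/2): 21/2
  (2, 0): 12
Maximum is 12 at (2, 0).
Verify constraints at (x, y) = (2, 0):
  1*2 + 2*0 = 2 <= 4
  3*2 + 2*0 = 6 <= 12
  3*2 + 2*0 = 6 <= 6 (active)
  x = 2 >= 0, y = 0 >= 0. All constraints satisfied.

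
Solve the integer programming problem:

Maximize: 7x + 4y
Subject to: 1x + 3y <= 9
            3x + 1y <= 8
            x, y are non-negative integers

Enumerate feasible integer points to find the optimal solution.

Constraint 1: 1x + 3y <= 9
Constraint 2: 3x + 1y <= 8
Feasible x range (need y >= 0): 0 <= x <= min(9/1, 8/3) => x in {0, ..., 2}.
Enumerate feasible integer points row by row (the coefficient of y is 4 > 0, so for each x the largest feasible y gives the best value):
  x = 0: y <= min((9 - 1*0)/3, (8 - 3*0)/1) => y in {0, ..., 3}; best 7*0 + 4*3 = 12
  x = 1: y <= min((9 - 1*1)/3, (8 - 3*1)/1) => y in {0, ..., 2}; best 7*1 + 4*2 = 15
  x = 2: y <= min((9 - 1*2)/3, (8 - 3*2)/1) => y in {0, ..., 2}; best 7*2 + 4*2 = 22
The maximum 7x + 4y = 22 is achieved at x = 2, y = 2.
Check: 1*2 + 3*2 = 8 <= 9 and 3*2 + 1*2 = 8 <= 8.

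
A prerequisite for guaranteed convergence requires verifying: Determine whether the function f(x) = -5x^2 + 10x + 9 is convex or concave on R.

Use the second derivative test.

f(x) = -5x^2 + 10x + 9
f'(x) = -10x + 10
f''(x) = -10
Since f''(x) = -10 < 0 for all x, f is concave on R.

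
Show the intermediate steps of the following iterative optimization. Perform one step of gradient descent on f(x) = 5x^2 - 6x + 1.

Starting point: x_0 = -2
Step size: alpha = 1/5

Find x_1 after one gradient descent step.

f(x) = 5x^2 - 6x + 1
f'(x) = 10x - 6
f'(-2) = 10*-2 + (-6) = -26
x_1 = x_0 - alpha * f'(x_0) = -2 - 1/5 * -26 = 16/5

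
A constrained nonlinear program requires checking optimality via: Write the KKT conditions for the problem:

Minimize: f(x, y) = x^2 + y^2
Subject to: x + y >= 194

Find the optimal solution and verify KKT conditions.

KKT conditions for min x^2 + y^2 s.t. x + y >= 194:
Stationarity: 2x = mu, 2y = mu
So x = y = mu/2.
Complementary slackness: mu*(x + y - 194) = 0
Primal feasibility: x + y >= 194; dual feasibility: mu >= 0
If mu = 0 then x = y = 0, but 0 + 0 < 194 is infeasible, so the constraint is active.
Constraint active: x + y = 2*(mu/2) = 194 => mu = 194
x = y = 97, f = 18818
Verify: stationarity 2*97 = 194 = mu; primal 97 + 97 = 194 >= 194; dual mu = 194 >= 0; complementary slackness 194*(194 - 194) = 0. All KKT conditions hold.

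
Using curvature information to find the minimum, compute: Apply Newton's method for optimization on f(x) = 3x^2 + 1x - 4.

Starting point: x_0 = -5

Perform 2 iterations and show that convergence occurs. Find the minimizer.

f(x) = 3x^2 + 1x - 4, f'(x) = 6x + (1), f''(x) = 6
Step 1: f'(-5) = -29, x_1 = -5 - -29/6 = -1/6
Step 2: f'(-1/6) = 0, x_2 = -1/6 (converged)
Newton's method converges in 1 step for quadratics.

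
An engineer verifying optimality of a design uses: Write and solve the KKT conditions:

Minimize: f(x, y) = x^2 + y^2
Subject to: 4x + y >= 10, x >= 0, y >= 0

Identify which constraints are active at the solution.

KKT conditions for min x^2 + y^2 s.t. 4x + 1y >= 10, x >= 0, y >= 0:
Stationarity: 2x = mu*4 + mu_x, 2y = mu*1 + mu_y, with mu, mu_x, mu_y >= 0
Complementary slackness: mu*(4x + y - 10) = 0, mu_x*x = 0, mu_y*y = 0
(0, 0) is infeasible (4*0 + 1*0 < 10), so if mu = 0 stationarity would force x = mu_x/2 >= 0, y = mu_y/2 >= 0 with mu_x*x = mu_y*y = 0, i.e. x = y = 0: contradiction. Hence mu > 0 and 4x + y = 10 is active.
Try x > 0, y > 0 (so mu_x = mu_y = 0): x = 4*mu/2, y = 1*mu/2
Substitute: 4*(4*mu/2) + 1*(1*mu/2) = 10
  mu*17/2 = 10 => mu = 20/17
x* = 40/17 > 0, y* = 10/17 > 0, consistent with mu_x = mu_y = 0.
f is convex and the constraints are linear, so this KKT point is the global minimum.
f* = 100/17
Active constraints: 4x + y >= 10 (holds with equality, mu = 20/17 > 0); x >= 0 and y >= 0 are inactive (mu_x = mu_y = 0).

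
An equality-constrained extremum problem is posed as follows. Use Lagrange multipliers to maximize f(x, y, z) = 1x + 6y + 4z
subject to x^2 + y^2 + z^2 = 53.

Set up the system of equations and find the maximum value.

Lagrange conditions: 1 = 2*lambda*x, 6 = 2*lambda*y, 4 = 2*lambda*z
So x:1 = y:6 = z:4, i.e. x = 1t, y = 6t, z = 4t
Constraint: t^2*(1^2 + 6^2 + 4^2) = 53
  t^2 * 53 = 53  =>  t = sqrt(1)
Maximum = 1*1t + 6*6t + 4*4t = 53*sqrt(1) = 53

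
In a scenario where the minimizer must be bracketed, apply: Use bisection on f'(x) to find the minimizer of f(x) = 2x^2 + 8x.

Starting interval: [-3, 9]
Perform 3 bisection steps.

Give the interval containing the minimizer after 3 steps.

Finding critical point of f(x) = 2x^2 + 8x using bisection on f'(x) = 4x + 8.
f'(x) = 0 when x = -2.
Starting interval: [-3, 9]
Step 1: mid = 3, f'(mid) = 20, new interval = [-3, 3]
Step 2: mid = 0, f'(mid) = 8, new interval = [-3, 0]
Step 3: mid = -3/2, f'(mid) = 2, new interval = [-3, -3/2]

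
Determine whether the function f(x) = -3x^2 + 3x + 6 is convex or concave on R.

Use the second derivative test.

f(x) = -3x^2 + 3x + 6
f'(x) = -6x + 3
f''(x) = -6
Since f''(x) = -6 < 0 for all x, f is concave on R.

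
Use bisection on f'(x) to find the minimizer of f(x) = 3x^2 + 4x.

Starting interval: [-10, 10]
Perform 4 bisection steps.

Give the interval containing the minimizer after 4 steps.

Finding critical point of f(x) = 3x^2 + 4x using bisection on f'(x) = 6x + 4.
f'(x) = 0 when x = -2/3.
Starting interval: [-10, 10]
Step 1: mid = 0, f'(mid) = 4, new interval = [-10, 0]
Step 2: mid = -5, f'(mid) = -26, new interval = [-5, 0]
Step 3: mid = -5/2, f'(mid) = -11, new interval = [-5/2, 0]
Step 4: mid = -5/4, f'(mid) = -7/2, new interval = [-5/4, 0]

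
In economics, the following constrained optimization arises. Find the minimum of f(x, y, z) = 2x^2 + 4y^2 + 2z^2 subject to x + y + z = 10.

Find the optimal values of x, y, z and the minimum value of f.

Using Lagrange multipliers on f = 2x^2 + 4y^2 + 2z^2 with constraint x + y + z = 10:
Conditions: 2*2*x = lambda, 2*4*y = lambda, 2*2*z = lambda
So x = lambda/4, y = lambda/8, z = lambda/4
Substituting into constraint: lambda * (5/8) = 10
lambda = 16
x = 4, y = 2, z = 4
Minimum value = 80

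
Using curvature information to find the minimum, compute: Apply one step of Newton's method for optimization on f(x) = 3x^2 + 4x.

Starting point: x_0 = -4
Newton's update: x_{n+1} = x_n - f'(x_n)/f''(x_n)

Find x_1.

f(x) = 3x^2 + 4x
f'(x) = 6x + (4), f''(x) = 6
Newton step: x_1 = x_0 - f'(x_0)/f''(x_0)
f'(-4) = -20
x_1 = -4 - -20/6 = -2/3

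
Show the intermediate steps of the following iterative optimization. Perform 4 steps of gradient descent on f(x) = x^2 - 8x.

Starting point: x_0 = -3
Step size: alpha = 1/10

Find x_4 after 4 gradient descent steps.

f(x) = x^2 - 8x, f'(x) = 2x + (-8)
Step 1: f'(-3) = -14, x_1 = -3 - 1/10 * -14 = -8/5
Step 2: f'(-8/5) = -56/5, x_2 = -8/5 - 1/10 * -56/5 = -12/25
Step 3: f'(-12/25) = -224/25, x_3 = -12/25 - 1/10 * -224/25 = 52/125
Step 4: f'(52/125) = -896/125, x_4 = 52/125 - 1/10 * -896/125 = 708/625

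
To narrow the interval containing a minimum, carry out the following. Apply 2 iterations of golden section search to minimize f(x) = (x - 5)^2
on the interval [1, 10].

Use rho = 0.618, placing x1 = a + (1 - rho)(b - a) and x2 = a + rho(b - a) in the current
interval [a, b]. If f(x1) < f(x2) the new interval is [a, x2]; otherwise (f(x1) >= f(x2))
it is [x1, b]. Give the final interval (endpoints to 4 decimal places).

Golden section search for min of f(x) = (x - 5)^2 on [1, 10].
Each step: x1 = a + (1 - rho)(b - a), x2 = a + rho(b - a); if f(x1) < f(x2) keep [a, x2], otherwise keep [x1, b].
Step 1: [1.0000, 10.0000], x1=4.4380 (f=0.3158), x2=6.5620 (f=2.4398); f(x1) < f(x2) => keep [1.0000, 6.5620]
Step 2: [1.0000, 6.5620], x1=3.1247 (f=3.5168), x2=4.4373 (f=0.3166); f(x1) > f(x2) => keep [3.1247, 6.5620]
Final interval: [3.1247, 6.5620]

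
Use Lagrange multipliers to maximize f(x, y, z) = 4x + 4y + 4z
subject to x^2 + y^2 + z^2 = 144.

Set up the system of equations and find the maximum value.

Lagrange conditions: 4 = 2*lambda*x, 4 = 2*lambda*y, 4 = 2*lambda*z
So x:4 = y:4 = z:4, i.e. x = 4t, y = 4t, z = 4t
Constraint: t^2*(4^2 + 4^2 + 4^2) = 144
  t^2 * 48 = 144  =>  t = sqrt(3)
Maximum = 4*4t + 4*4t + 4*4t = 48*sqrt(3) = sqrt(6912)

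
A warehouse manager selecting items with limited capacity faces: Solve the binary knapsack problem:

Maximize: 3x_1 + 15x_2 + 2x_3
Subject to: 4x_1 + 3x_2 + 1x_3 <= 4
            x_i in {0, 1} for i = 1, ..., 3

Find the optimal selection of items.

Items: item 1 (v=3, w=4), item 2 (v=15, w=3), item 3 (v=2, w=1)
Capacity: 4
Checking all 8 subsets (w = total weight, v = total value):
  {}: w = 0, v = 0
  {1}: w = 4, v = 3
  {2}: w = 3, v = 15
  {3}: w = 1, v = 2
  {1, 2}: w = 7 > 4, infeasible
  {1, 3}: w = 5 > 4, infeasible
  {2, 3}: w = 4, v = 17
  {1, 2, 3}: w = 8 > 4, infeasible
Best feasible subset: items [2, 3]
Total weight: 4 <= 4, total value: 17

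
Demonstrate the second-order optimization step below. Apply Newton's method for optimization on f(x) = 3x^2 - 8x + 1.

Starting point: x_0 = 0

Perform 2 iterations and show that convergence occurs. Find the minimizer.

f(x) = 3x^2 - 8x + 1, f'(x) = 6x + (-8), f''(x) = 6
Step 1: f'(0) = -8, x_1 = 0 - -8/6 = 4/3
Step 2: f'(4/3) = 0, x_2 = 4/3 (converged)
Newton's method converges in 1 step for quadratics.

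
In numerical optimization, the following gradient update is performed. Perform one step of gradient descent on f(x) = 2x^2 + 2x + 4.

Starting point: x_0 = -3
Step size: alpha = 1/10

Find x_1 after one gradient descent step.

f(x) = 2x^2 + 2x + 4
f'(x) = 4x + 2
f'(-3) = 4*-3 + (2) = -10
x_1 = x_0 - alpha * f'(x_0) = -3 - 1/10 * -10 = -2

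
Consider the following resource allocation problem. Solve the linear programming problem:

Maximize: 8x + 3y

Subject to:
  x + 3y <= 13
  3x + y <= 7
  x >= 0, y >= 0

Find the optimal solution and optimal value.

Feasible vertices: (0, 0), (0, 13/3), (1, 4), (7/3, 0)
Objective 8x + 3y at each:
  (0, 0): 0
  (0, 13/3): 13
  (1, 4): 20
  (7/3, 0): 56/3
Maximum is 20 at (1, 4).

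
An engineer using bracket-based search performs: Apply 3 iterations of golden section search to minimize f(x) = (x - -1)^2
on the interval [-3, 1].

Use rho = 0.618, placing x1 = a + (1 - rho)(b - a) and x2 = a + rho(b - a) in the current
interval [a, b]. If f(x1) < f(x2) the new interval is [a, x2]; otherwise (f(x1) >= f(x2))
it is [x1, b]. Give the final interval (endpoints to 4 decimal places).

Golden section search for min of f(x) = (x - -1)^2 on [-3, 1].
Each step: x1 = a + (1 - rho)(b - a), x2 = a + rho(b - a); if f(x1) < f(x2) keep [a, x2], otherwise keep [x1, b].
Step 1: [-3.0000, 1.0000], x1=-1.4720 (f=0.2228), x2=-0.5280 (f=0.2228); f(x1) = f(x2) (tie, not '<') => keep [-1.4720, 1.0000]
Step 2: [-1.4720, 1.0000], x1=-0.5277 (f=0.2231), x2=0.0557 (f=1.1145); f(x1) < f(x2) => keep [-1.4720, 0.0557]
Step 3: [-1.4720, 0.0557], x1=-0.8884 (f=0.0125), x2=-0.5279 (f=0.2229); f(x1) < f(x2) => keep [-1.4720, -0.5279]
Final interval: [-1.4720, -0.5279]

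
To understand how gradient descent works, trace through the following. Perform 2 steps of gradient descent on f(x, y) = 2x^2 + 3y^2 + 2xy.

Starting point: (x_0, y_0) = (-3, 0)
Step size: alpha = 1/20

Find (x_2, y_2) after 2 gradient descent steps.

f(x,y) = 2x^2 + 3y^2 + 2xy
grad_x = 4x + 2y, grad_y = 6y + 2x
Step 1: grad = (-12, -6), (-12/5, 3/10)
Step 2: grad = (-9, -3), (-39/20, 9/20)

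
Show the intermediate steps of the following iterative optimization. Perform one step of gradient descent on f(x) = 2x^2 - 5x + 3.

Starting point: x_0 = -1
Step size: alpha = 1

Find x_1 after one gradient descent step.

f(x) = 2x^2 - 5x + 3
f'(x) = 4x - 5
f'(-1) = 4*-1 + (-5) = -9
x_1 = x_0 - alpha * f'(x_0) = -1 - 1 * -9 = 8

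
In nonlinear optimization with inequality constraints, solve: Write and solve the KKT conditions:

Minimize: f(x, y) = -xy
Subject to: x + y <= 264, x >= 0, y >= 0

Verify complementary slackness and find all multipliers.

Problem: min -xy s.t. x + y <= 264 (multiplier lambda), x >= 0 (mu_x), y >= 0 (mu_y)
KKT stationarity: -y + lambda - mu_x = 0, -x + lambda - mu_y = 0, with lambda, mu_x, mu_y >= 0
Complementary slackness: lambda*(x + y - 264) = 0, mu_x*x = 0, mu_y*y = 0
If lambda = 0: y = -mu_x <= 0 and x = -mu_y <= 0 force x = y = 0 with f = 0; but x = y = 132 is feasible with f = -17424 < 0, so this is not the minimum. Hence lambda > 0 and x + y = 264.
Try x > 0, y > 0 (so mu_x = mu_y = 0): y = lambda, x = lambda => x = y = lambda
x + y = 264 => 2*lambda = 264 => lambda = 132
x* = y* = 132 > 0, consistent with mu_x = mu_y = 0.
(Any feasible point with x = 0 or y = 0 has f = 0 > -17424, so the minimum is not on those boundaries.)
min(-xy) = -17424 (i.e. max xy = 17424)
Multipliers: lambda = 132, mu_x = 0, mu_y = 0
Complementary slackness: lambda*(x + y - 264) = 132*(132 + 132 - 264) = 0, mu_x*x = 0*132 = 0, mu_y*y = 0*132 = 0. Satisfied.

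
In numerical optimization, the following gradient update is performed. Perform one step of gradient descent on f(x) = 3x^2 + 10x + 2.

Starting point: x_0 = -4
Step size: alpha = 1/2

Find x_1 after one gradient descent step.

f(x) = 3x^2 + 10x + 2
f'(x) = 6x + 10
f'(-4) = 6*-4 + (10) = -14
x_1 = x_0 - alpha * f'(x_0) = -4 - 1/2 * -14 = 3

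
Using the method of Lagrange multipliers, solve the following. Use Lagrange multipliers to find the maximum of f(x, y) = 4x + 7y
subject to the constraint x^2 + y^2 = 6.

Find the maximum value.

Set up Lagrange conditions: grad f = lambda * grad g
  4 = 2*lambda*x
  7 = 2*lambda*y
From these: x/y = 4/7, so x = 4t, y = 7t for some t.
Substitute into constraint: (4t)^2 + (7t)^2 = 6
  t^2 * 65 = 6
  t = sqrt(6/65)
Maximum = 4*x + 7*y = (4^2 + 7^2)*t = 65 * sqrt(6/65) = sqrt(390)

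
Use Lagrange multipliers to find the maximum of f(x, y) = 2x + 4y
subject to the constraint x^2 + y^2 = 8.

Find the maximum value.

Set up Lagrange conditions: grad f = lambda * grad g
  2 = 2*lambda*x
  4 = 2*lambda*y
From these: x/y = 2/4, so x = 2t, y = 4t for some t.
Substitute into constraint: (2t)^2 + (4t)^2 = 8
  t^2 * 20 = 8
  t = sqrt(8/20)
Maximum = 2*x + 4*y = (2^2 + 4^2)*t = 20 * sqrt(8/20) = sqrt(160)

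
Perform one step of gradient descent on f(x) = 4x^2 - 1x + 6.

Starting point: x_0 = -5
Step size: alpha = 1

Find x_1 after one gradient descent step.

f(x) = 4x^2 - 1x + 6
f'(x) = 8x - 1
f'(-5) = 8*-5 + (-1) = -41
x_1 = x_0 - alpha * f'(x_0) = -5 - 1 * -41 = 36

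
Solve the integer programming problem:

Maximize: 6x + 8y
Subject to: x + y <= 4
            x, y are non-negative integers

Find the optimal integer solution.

Objective: 6x + 8y, constraint: x + y <= 4
Coefficient of y is 8 > coefficient of x is 6, so allocate the entire budget to y.
Optimal: x = 0, y = 4, value = 32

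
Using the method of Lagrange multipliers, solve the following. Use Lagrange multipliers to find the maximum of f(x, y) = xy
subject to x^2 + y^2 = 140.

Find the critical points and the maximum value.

Lagrange conditions: y = 2*lambda*x and x = 2*lambda*y
If x = 0 then y = 0, violating the constraint, so x, y != 0.
Dividing: y/x = x/y => x^2 = y^2 => y = x or y = -x
Constraint: 2x^2 = 140 => x^2 = 70 => x = +/-sqrt(70)
Critical points: (sqrt(70), sqrt(70)), (-sqrt(70), -sqrt(70)), (sqrt(70), -sqrt(70)), (-sqrt(70), sqrt(70))
  y = x:  xy = x^2 = 70  at (sqrt(70), sqrt(70)) and (-sqrt(70), -sqrt(70))
  y = -x: xy = -x^2 = -70 at (sqrt(70), -sqrt(70)) and (-sqrt(70), sqrt(70))
Maximum xy = 70 at (sqrt(70), sqrt(70)) and (-sqrt(70), -sqrt(70))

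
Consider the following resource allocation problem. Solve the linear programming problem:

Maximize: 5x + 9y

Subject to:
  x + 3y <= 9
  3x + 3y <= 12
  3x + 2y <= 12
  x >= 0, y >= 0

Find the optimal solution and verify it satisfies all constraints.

Feasible vertices: (0, 0), (0, 3), (3/2, 5/2), (4, 0)
Objective 5x + 9y at each vertex:
  (0, 0): 0
  (0, 3): 27
  (3/2, 5/2): 30
  (4, 0): 20
Maximum is 30 at (3/2, 5/2).
Verify constraints at (x, y) = (3/2, 5/2):
  1*(3/2) + 3*(5/2) = 9 <= 9 (active)
  3*(3/2) + 3*(5/2) = 12 <= 12 (active)
  3*(3/2) + 2*(5/2) = 19/2 <= 12
  x = 3/2 >= 0, y = 5/2 >= 0. All constraints satisfied.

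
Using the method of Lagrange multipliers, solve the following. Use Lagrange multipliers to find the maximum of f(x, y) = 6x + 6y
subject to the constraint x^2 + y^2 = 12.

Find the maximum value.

Set up Lagrange conditions: grad f = lambda * grad g
  6 = 2*lambda*x
  6 = 2*lambda*y
From these: x/y = 6/6, so x = 6t, y = 6t for some t.
Substitute into constraint: (6t)^2 + (6t)^2 = 12
  t^2 * 72 = 12
  t = sqrt(12/72)
Maximum = 6*x + 6*y = (6^2 + 6^2)*t = 72 * sqrt(12/72) = sqrt(864)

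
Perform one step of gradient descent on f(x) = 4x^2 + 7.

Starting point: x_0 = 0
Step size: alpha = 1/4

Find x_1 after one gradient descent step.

f(x) = 4x^2 + 7
f'(x) = 8x + 0
f'(0) = 8*0 + (0) = 0
x_1 = x_0 - alpha * f'(x_0) = 0 - 1/4 * 0 = 0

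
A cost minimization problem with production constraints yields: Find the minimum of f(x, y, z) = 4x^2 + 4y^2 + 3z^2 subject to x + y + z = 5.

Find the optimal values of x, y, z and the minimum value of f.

Using Lagrange multipliers on f = 4x^2 + 4y^2 + 3z^2 with constraint x + y + z = 5:
Conditions: 2*4*x = lambda, 2*4*y = lambda, 2*3*z = lambda
So x = lambda/8, y = lambda/8, z = lambda/6
Substituting into constraint: lambda * (5/12) = 5
lambda = 12
x = 3/2, y = 3/2, z = 2
Minimum value = 30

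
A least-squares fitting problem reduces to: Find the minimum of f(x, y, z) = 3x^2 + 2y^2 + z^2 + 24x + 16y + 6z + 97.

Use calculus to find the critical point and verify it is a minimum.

f(x,y,z) = 3x^2 + 2y^2 + z^2 + 24x + 16y + 6z + 97
df/dx = 6x + (24) = 0 => x = -4
df/dy = 4y + (16) = 0 => y = -4
df/dz = 2z + (6) = 0 => z = -3
f(-4,-4,-3) = 3*(-4)^2 + 2*(-4)^2 + 1*(-3)^2 + 24*(-4) + 16*(-4) + 6*(-3) + 97 = 8
Hessian is diagonal with entries 6, 4, 2 > 0, confirmed minimum.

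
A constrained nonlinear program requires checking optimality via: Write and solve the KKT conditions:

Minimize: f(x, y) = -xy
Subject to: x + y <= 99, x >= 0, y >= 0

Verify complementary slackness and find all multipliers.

Problem: min -xy s.t. x + y <= 99 (multiplier lambda), x >= 0 (mu_x), y >= 0 (mu_y)
KKT stationarity: -y + lambda - mu_x = 0, -x + lambda - mu_y = 0, with lambda, mu_x, mu_y >= 0
Complementary slackness: lambda*(x + y - 99) = 0, mu_x*x = 0, mu_y*y = 0
If lambda = 0: y = -mu_x <= 0 and x = -mu_y <= 0 force x = y = 0 with f = 0; but x = y = 99/2 is feasible with f = -9801/4 < 0, so this is not the minimum. Hence lambda > 0 and x + y = 99.
Try x > 0, y > 0 (so mu_x = mu_y = 0): y = lambda, x = lambda => x = y = lambda
x + y = 99 => 2*lambda = 99 => lambda = 99/2
x* = y* = 99/2 > 0, consistent with mu_x = mu_y = 0.
(Any feasible point with x = 0 or y = 0 has f = 0 > -9801/4, so the minimum is not on those boundaries.)
min(-xy) = -9801/4 (i.e. max xy = 9801/4)
Multipliers: lambda = 99/2, mu_x = 0, mu_y = 0
Complementary slackness: lambda*(x + y - 99) = 99/2*(99/2 + 99/2 - 99) = 0, mu_x*x = 0*99/2 = 0, mu_y*y = 0*99/2 = 0. Satisfied.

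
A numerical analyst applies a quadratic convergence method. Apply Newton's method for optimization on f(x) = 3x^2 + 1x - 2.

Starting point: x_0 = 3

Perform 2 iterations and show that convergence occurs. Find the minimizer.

f(x) = 3x^2 + 1x - 2, f'(x) = 6x + (1), f''(x) = 6
Step 1: f'(3) = 19, x_1 = 3 - 19/6 = -1/6
Step 2: f'(-1/6) = 0, x_2 = -1/6 (converged)
Newton's method converges in 1 step for quadratics.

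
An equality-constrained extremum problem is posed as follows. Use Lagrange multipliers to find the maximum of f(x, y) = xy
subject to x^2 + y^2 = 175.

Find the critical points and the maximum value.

Lagrange conditions: y = 2*lambda*x and x = 2*lambda*y
If x = 0 then y = 0, violating the constraint, so x, y != 0.
Dividing: y/x = x/y => x^2 = y^2 => y = x or y = -x
Constraint: 2x^2 = 175 => x^2 = 175/2 => x = +/-sqrt(175/2)
Critical points: (sqrt(175/2), sqrt(175/2)), (-sqrt(175/2), -sqrt(175/2)), (sqrt(175/2), -sqrt(175/2)), (-sqrt(175/2), sqrt(175/2))
  y = x:  xy = x^2 = 175/2  at (sqrt(175/2), sqrt(175/2)) and (-sqrt(175/2), -sqrt(175/2))
  y = -x: xy = -x^2 = -175/2 at (sqrt(175/2), -sqrt(175/2)) and (-sqrt(175/2), sqrt(175/2))
Maximum xy = 175/2 at (sqrt(175/2), sqrt(175/2)) and (-sqrt(175/2), -sqrt(175/2))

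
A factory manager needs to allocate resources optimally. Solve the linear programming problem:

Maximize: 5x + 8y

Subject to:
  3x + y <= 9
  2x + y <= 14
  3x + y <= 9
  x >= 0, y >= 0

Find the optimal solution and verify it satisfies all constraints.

Feasible vertices: (0, 0), (0, 9), (3, 0)
Objective 5x + 8y at each vertex:
  (0, 0): 0
  (0, 9): 72
  (3, 0): 15
Maximum is 72 at (0, 9).
Verify constraints at (x, y) = (0, 9):
  3*0 + 1*9 = 9 <= 9 (active)
  2*0 + 1*9 = 9 <= 14
  3*0 + 1*9 = 9 <= 9 (active)
  x = 0 >= 0, y = 9 >= 0. All constraints satisfied.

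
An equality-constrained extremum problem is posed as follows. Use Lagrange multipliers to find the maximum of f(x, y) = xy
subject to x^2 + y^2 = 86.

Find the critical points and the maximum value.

Lagrange conditions: y = 2*lambda*x and x = 2*lambda*y
If x = 0 then y = 0, violating the constraint, so x, y != 0.
Dividing: y/x = x/y => x^2 = y^2 => y = x or y = -x
Constraint: 2x^2 = 86 => x^2 = 43 => x = +/-sqrt(43)
Critical points: (sqrt(43), sqrt(43)), (-sqrt(43), -sqrt(43)), (sqrt(43), -sqrt(43)), (-sqrt(43), sqrt(43))
  y = x:  xy = x^2 = 43  at (sqrt(43), sqrt(43)) and (-sqrt(43), -sqrt(43))
  y = -x: xy = -x^2 = -43 at (sqrt(43), -sqrt(43)) and (-sqrt(43), sqrt(43))
Maximum xy = 43 at (sqrt(43), sqrt(43)) and (-sqrt(43), -sqrt(43))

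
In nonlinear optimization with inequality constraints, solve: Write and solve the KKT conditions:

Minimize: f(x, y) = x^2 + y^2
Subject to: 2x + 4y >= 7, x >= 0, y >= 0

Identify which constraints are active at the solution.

KKT conditions for min x^2 + y^2 s.t. 2x + 4y >= 7, x >= 0, y >= 0:
Stationarity: 2x = mu*2 + mu_x, 2y = mu*4 + mu_y, with mu, mu_x, mu_y >= 0
Complementary slackness: mu*(2x + 4y - 7) = 0, mu_x*x = 0, mu_y*y = 0
(0, 0) is infeasible (2*0 + 4*0 < 7), so if mu = 0 stationarity would force x = mu_x/2 >= 0, y = mu_y/2 >= 0 with mu_x*x = mu_y*y = 0, i.e. x = y = 0: contradiction. Hence mu > 0 and 2x + 4y = 7 is active.
Try x > 0, y > 0 (so mu_x = mu_y = 0): x = 2*mu/2, y = 4*mu/2
Substitute: 2*(2*mu/2) + 4*(4*mu/2) = 7
  mu*20/2 = 7 => mu = 7/10
x* = 7/10 > 0, y* = 7/5 > 0, consistent with mu_x = mu_y = 0.
f is convex and the constraints are linear, so this KKT point is the global minimum.
f* = 49/20
Active constraints: 2x + 4y >= 7 (holds with equality, mu = 7/10 > 0); x >= 0 and y >= 0 are inactive (mu_x = mu_y = 0).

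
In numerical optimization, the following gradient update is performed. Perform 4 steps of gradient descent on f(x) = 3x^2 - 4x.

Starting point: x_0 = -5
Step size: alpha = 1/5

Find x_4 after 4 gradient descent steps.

f(x) = 3x^2 - 4x, f'(x) = 6x + (-4)
Step 1: f'(-5) = -34, x_1 = -5 - 1/5 * -34 = 9/5
Step 2: f'(9/5) = 34/5, x_2 = 9/5 - 1/5 * 34/5 = 11/25
Step 3: f'(11/25) = -34/25, x_3 = 11/25 - 1/5 * -34/25 = 89/125
Step 4: f'(89/125) = 34/125, x_4 = 89/125 - 1/5 * 34/125 = 411/625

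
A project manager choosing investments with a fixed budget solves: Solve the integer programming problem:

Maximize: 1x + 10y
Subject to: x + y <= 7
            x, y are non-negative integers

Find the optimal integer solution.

Objective: 1x + 10y, constraint: x + y <= 7
Coefficient of y is 10 > coefficient of x is 1, so allocate the entire budget to y.
Optimal: x = 0, y = 7, value = 70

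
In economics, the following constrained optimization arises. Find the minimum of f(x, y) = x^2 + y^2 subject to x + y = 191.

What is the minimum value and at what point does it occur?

Substitute y = 191 - x into f(x,y) = x^2 + y^2:
g(x) = x^2 + (191 - x)^2 = 2x^2 - 382x + 36481
g'(x) = 4x - 382 = 0  =>  x = 191/2
y = 191 - 191/2 = 191/2
Minimum value = (191/2)^2 + (191/2)^2 = 36481/2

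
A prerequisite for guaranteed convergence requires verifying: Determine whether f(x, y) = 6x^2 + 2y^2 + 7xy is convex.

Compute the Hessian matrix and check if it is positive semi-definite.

f(x,y) = 6x^2 + 2y^2 + 7xy
Hessian H = [[12, 7], [7, 4]]
trace(H) = 16, det(H) = -1
Eigenvalues: (16 +/- sqrt(260)) / 2 = 16.06, -0.06226
Since not both eigenvalues positive, f is neither convex nor concave.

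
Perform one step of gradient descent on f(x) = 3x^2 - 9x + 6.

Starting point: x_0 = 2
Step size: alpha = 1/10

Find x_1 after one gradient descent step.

f(x) = 3x^2 - 9x + 6
f'(x) = 6x - 9
f'(2) = 6*2 + (-9) = 3
x_1 = x_0 - alpha * f'(x_0) = 2 - 1/10 * 3 = 17/10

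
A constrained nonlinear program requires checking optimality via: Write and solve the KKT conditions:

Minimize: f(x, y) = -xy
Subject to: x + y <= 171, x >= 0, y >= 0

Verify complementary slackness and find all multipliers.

Problem: min -xy s.t. x + y <= 171 (multiplier lambda), x >= 0 (mu_x), y >= 0 (mu_y)
KKT stationarity: -y + lambda - mu_x = 0, -x + lambda - mu_y = 0, with lambda, mu_x, mu_y >= 0
Complementary slackness: lambda*(x + y - 171) = 0, mu_x*x = 0, mu_y*y = 0
If lambda = 0: y = -mu_x <= 0 and x = -mu_y <= 0 force x = y = 0 with f = 0; but x = y = 171/2 is feasible with f = -29241/4 < 0, so this is not the minimum. Hence lambda > 0 and x + y = 171.
Try x > 0, y > 0 (so mu_x = mu_y = 0): y = lambda, x = lambda => x = y = lambda
x + y = 171 => 2*lambda = 171 => lambda = 171/2
x* = y* = 171/2 > 0, consistent with mu_x = mu_y = 0.
(Any feasible point with x = 0 or y = 0 has f = 0 > -29241/4, so the minimum is not on those boundaries.)
min(-xy) = -29241/4 (i.e. max xy = 29241/4)
Multipliers: lambda = 171/2, mu_x = 0, mu_y = 0
Complementary slackness: lambda*(x + y - 171) = 171/2*(171/2 + 171/2 - 171) = 0, mu_x*x = 0*171/2 = 0, mu_y*y = 0*171/2 = 0. Satisfied.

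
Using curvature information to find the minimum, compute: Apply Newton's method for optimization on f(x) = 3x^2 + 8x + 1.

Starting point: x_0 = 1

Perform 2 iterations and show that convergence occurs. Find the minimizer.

f(x) = 3x^2 + 8x + 1, f'(x) = 6x + (8), f''(x) = 6
Step 1: f'(1) = 14, x_1 = 1 - 14/6 = -4/3
Step 2: f'(-4/3) = 0, x_2 = -4/3 (converged)
Newton's method converges in 1 step for quadratics.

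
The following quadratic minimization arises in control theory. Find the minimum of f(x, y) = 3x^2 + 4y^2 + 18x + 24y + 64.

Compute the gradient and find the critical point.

f(x,y) = 3x^2 + 4y^2 + 18x + 24y + 64
df/dx = 6x + (18) = 0  =>  x = -3
df/dy = 8y + (24) = 0  =>  y = -3
f(-3, -3) = 3*(-3)^2 + 4*(-3)^2 + 18*(-3) + 24*(-3) + 64 = 1
Hessian is diagonal with entries 6, 8 > 0, so this is a minimum.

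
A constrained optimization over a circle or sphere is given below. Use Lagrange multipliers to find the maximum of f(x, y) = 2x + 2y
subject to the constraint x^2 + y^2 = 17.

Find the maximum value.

Set up Lagrange conditions: grad f = lambda * grad g
  2 = 2*lambda*x
  2 = 2*lambda*y
From these: x/y = 2/2, so x = 2t, y = 2t for some t.
Substitute into constraint: (2t)^2 + (2t)^2 = 17
  t^2 * 8 = 17
  t = sqrt(17/8)
Maximum = 2*x + 2*y = (2^2 + 2^2)*t = 8 * sqrt(17/8) = sqrt(136)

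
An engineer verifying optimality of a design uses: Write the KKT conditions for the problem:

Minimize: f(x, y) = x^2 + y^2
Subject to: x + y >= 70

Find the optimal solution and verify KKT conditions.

KKT conditions for min x^2 + y^2 s.t. x + y >= 70:
Stationarity: 2x = mu, 2y = mu
So x = y = mu/2.
Complementary slackness: mu*(x + y - 70) = 0
Primal feasibility: x + y >= 70; dual feasibility: mu >= 0
If mu = 0 then x = y = 0, but 0 + 0 < 70 is infeasible, so the constraint is active.
Constraint active: x + y = 2*(mu/2) = 70 => mu = 70
x = y = 35, f = 2450
Verify: stationarity 2*35 = 70 = mu; primal 35 + 35 = 70 >= 70; dual mu = 70 >= 0; complementary slackness 70*(70 - 70) = 0. All KKT conditions hold.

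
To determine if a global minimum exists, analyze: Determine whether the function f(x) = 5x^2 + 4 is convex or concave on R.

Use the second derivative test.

f(x) = 5x^2 + 4
f'(x) = 10x + 0
f''(x) = 10
Since f''(x) = 10 > 0 for all x, f is convex on R.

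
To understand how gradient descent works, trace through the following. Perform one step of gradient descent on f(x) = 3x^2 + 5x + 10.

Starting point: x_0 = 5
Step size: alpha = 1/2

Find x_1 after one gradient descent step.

f(x) = 3x^2 + 5x + 10
f'(x) = 6x + 5
f'(5) = 6*5 + (5) = 35
x_1 = x_0 - alpha * f'(x_0) = 5 - 1/2 * 35 = -25/2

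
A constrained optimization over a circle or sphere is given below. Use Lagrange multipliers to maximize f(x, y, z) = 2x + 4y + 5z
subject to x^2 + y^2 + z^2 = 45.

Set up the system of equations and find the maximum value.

Lagrange conditions: 2 = 2*lambda*x, 4 = 2*lambda*y, 5 = 2*lambda*z
So x:2 = y:4 = z:5, i.e. x = 2t, y = 4t, z = 5t
Constraint: t^2*(2^2 + 4^2 + 5^2) = 45
  t^2 * 45 = 45  =>  t = sqrt(1)
Maximum = 2*2t + 4*4t + 5*5t = 45*sqrt(1) = 45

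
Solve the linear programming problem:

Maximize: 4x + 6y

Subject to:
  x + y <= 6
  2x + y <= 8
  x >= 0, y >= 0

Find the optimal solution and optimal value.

Feasible vertices: (0, 0), (0, 6), (2, 4), (4, 0)
Objective 4x + 6y at each:
  (0, 0): 0
  (0, 6): 36
  (2, 4): 32
  (4, 0): 16
Maximum is 36 at (0, 6).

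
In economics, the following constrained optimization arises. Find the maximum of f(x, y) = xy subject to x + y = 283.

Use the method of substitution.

Substitute y = 283 - x into f(x,y) = xy:
g(x) = x(283 - x) = 283x - x^2
g'(x) = 283 - 2x = 0  =>  x = 283/2
y = 283 - 283/2 = 283/2
Maximum value = (283/2) * (283/2) = 80089/4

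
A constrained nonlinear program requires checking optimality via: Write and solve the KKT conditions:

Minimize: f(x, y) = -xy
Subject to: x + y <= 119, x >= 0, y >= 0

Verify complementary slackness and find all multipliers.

Problem: min -xy s.t. x + y <= 119 (multiplier lambda), x >= 0 (mu_x), y >= 0 (mu_y)
KKT stationarity: -y + lambda - mu_x = 0, -x + lambda - mu_y = 0, with lambda, mu_x, mu_y >= 0
Complementary slackness: lambda*(x + y - 119) = 0, mu_x*x = 0, mu_y*y = 0
If lambda = 0: y = -mu_x <= 0 and x = -mu_y <= 0 force x = y = 0 with f = 0; but x = y = 119/2 is feasible with f = -14161/4 < 0, so this is not the minimum. Hence lambda > 0 and x + y = 119.
Try x > 0, y > 0 (so mu_x = mu_y = 0): y = lambda, x = lambda => x = y = lambda
x + y = 119 => 2*lambda = 119 => lambda = 119/2
x* = y* = 119/2 > 0, consistent with mu_x = mu_y = 0.
(Any feasible point with x = 0 or y = 0 has f = 0 > -14161/4, so the minimum is not on those boundaries.)
min(-xy) = -14161/4 (i.e. max xy = 14161/4)
Multipliers: lambda = 119/2, mu_x = 0, mu_y = 0
Complementary slackness: lambda*(x + y - 119) = 119/2*(119/2 + 119/2 - 119) = 0, mu_x*x = 0*119/2 = 0, mu_y*y = 0*119/2 = 0. Satisfied.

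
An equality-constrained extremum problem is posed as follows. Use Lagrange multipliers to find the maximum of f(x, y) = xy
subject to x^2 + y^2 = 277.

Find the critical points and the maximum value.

Lagrange conditions: y = 2*lambda*x and x = 2*lambda*y
If x = 0 then y = 0, violating the constraint, so x, y != 0.
Dividing: y/x = x/y => x^2 = y^2 => y = x or y = -x
Constraint: 2x^2 = 277 => x^2 = 277/2 => x = +/-sqrt(277/2)
Critical points: (sqrt(277/2), sqrt(277/2)), (-sqrt(277/2), -sqrt(277/2)), (sqrt(277/2), -sqrt(277/2)), (-sqrt(277/2), sqrt(277/2))
  y = x:  xy = x^2 = 277/2  at (sqrt(277/2), sqrt(277/2)) and (-sqrt(277/2), -sqrt(277/2))
  y = -x: xy = -x^2 = -277/2 at (sqrt(277/2), -sqrt(277/2)) and (-sqrt(277/2), sqrt(277/2))
Maximum xy = 277/2 at (sqrt(277/2), sqrt(277/2)) and (-sqrt(277/2), -sqrt(277/2))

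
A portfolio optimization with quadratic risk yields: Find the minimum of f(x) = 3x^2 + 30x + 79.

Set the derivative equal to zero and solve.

f(x) = 3x^2 + 30x + 79
f'(x) = 6x + (30) = 0
x = -30/6 = -5
f(-5) = 4
Since f''(x) = 6 > 0, this is a minimum.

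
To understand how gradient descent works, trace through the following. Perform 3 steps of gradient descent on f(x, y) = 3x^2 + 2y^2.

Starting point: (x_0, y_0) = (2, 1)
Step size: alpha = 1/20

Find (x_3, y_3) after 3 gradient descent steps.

f(x,y) = 3x^2 + 2y^2
grad_x = 6x + 0y, grad_y = 4y + 0x
Step 1: grad = (12, 4), (7/5, 4/5)
Step 2: grad = (42/5, 16/5), (49/50, 16/25)
Step 3: grad = (147/25, 64/25), (343/500, 64/125)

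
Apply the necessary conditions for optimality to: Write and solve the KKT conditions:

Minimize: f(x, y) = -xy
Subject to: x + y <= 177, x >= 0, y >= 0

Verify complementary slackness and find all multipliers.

Problem: min -xy s.t. x + y <= 177 (multiplier lambda), x >= 0 (mu_x), y >= 0 (mu_y)
KKT stationarity: -y + lambda - mu_x = 0, -x + lambda - mu_y = 0, with lambda, mu_x, mu_y >= 0
Complementary slackness: lambda*(x + y - 177) = 0, mu_x*x = 0, mu_y*y = 0
If lambda = 0: y = -mu_x <= 0 and x = -mu_y <= 0 force x = y = 0 with f = 0; but x = y = 177/2 is feasible with f = -31329/4 < 0, so this is not the minimum. Hence lambda > 0 and x + y = 177.
Try x > 0, y > 0 (so mu_x = mu_y = 0): y = lambda, x = lambda => x = y = lambda
x + y = 177 => 2*lambda = 177 => lambda = 177/2
x* = y* = 177/2 > 0, consistent with mu_x = mu_y = 0.
(Any feasible point with x = 0 or y = 0 has f = 0 > -31329/4, so the minimum is not on those boundaries.)
min(-xy) = -31329/4 (i.e. max xy = 31329/4)
Multipliers: lambda = 177/2, mu_x = 0, mu_y = 0
Complementary slackness: lambda*(x + y - 177) = 177/2*(177/2 + 177/2 - 177) = 0, mu_x*x = 0*177/2 = 0, mu_y*y = 0*177/2 = 0. Satisfied.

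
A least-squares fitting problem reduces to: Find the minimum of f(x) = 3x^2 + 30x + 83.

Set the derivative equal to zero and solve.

f(x) = 3x^2 + 30x + 83
f'(x) = 6x + (30) = 0
x = -30/6 = -5
f(-5) = 8
Since f''(x) = 6 > 0, this is a minimum.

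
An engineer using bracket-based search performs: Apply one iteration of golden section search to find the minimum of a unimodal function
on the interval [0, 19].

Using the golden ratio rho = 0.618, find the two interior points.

Golden section search on [0, 19].
Golden ratio rho = 0.618 (approx).
Interior points:
  x_1 = 0 + (1-0.618)*19 = 7.2580
  x_2 = 0 + 0.618*19 = 11.7420
Compare f(x_1) and f(x_2) to determine which subinterval to keep.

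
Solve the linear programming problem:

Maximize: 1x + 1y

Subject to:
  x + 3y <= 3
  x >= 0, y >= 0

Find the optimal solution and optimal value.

The feasible region has vertices at [(0, 0), (3, 0), (0, 1)].
Checking objective 1x + 1y at each vertex:
  (0, 0): 1*0 + 1*0 = 0
  (3, 0): 1*3 + 1*0 = 3
  (0, 1): 1*0 + 1*1 = 1
Maximum is 3 at (3, 0).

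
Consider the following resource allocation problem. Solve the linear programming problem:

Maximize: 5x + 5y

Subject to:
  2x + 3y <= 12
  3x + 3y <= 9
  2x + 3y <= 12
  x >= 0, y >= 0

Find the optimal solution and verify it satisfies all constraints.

Feasible vertices: (0, 0), (0, 3), (3, 0)
Objective 5x + 5y at each vertex:
  (0, 0): 0
  (0, 3): 15
  (3, 0): 15
Maximum is 15 at (0, 3).
Verify constraints at (x, y) = (0, 3):
  2*0 + 3*3 = 9 <= 12
  3*0 + 3*3 = 9 <= 9 (active)
  2*0 + 3*3 = 9 <= 12
  x = 0 >= 0, y = 3 >= 0. All constraints satisfied.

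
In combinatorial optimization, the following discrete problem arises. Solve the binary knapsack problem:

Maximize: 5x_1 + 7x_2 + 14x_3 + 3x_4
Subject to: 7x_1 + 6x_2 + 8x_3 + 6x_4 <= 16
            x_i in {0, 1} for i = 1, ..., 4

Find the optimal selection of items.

Items: item 1 (v=5, w=7), item 2 (v=7, w=6), item 3 (v=14, w=8), item 4 (v=3, w=6)
Capacity: 16
Checking all 16 subsets (w = total weight, v = total value):
  {}: w = 0, v = 0
  {1}: w = 7, v = 5
  {2}: w = 6, v = 7
  {3}: w = 8, v = 14
  {4}: w = 6, v = 3
  {1, 2}: w = 13, v = 12
  {1, 3}: w = 15, v = 19
  {1, 4}: w = 13, v = 8
  {2, 3}: w = 14, v = 21
  {2, 4}: w = 12, v = 10
  {3, 4}: w = 14, v = 17
  {1, 2, 3}: w = 21 > 16, infeasible
  {1, 2, 4}: w = 19 > 16, infeasible
  {1, 3, 4}: w = 21 > 16, infeasible
  {2, 3, 4}: w = 20 > 16, infeasible
  {1, 2, 3, 4}: w = 27 > 16, infeasible
Best feasible subset: items [2, 3]
Total weight: 14 <= 16, total value: 21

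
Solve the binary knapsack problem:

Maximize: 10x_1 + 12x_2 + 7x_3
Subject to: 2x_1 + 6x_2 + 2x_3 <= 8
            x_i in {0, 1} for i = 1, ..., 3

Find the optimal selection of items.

Items: item 1 (v=10, w=2), item 2 (v=12, w=6), item 3 (v=7, w=2)
Capacity: 8
Checking all 8 subsets (w = total weight, v = total value):
  {}: w = 0, v = 0
  {1}: w = 2, v = 10
  {2}: w = 6, v = 12
  {3}: w = 2, v = 7
  {1, 2}: w = 8, v = 22
  {1, 3}: w = 4, v = 17
  {2, 3}: w = 8, v = 19
  {1, 2, 3}: w = 10 > 8, infeasible
Best feasible subset: items [1, 2]
Total weight: 8 <= 8, total value: 22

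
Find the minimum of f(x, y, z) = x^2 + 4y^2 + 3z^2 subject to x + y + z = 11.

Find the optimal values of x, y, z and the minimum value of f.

Using Lagrange multipliers on f = x^2 + 4y^2 + 3z^2 with constraint x + y + z = 11:
Conditions: 2*1*x = lambda, 2*4*y = lambda, 2*3*z = lambda
So x = lambda/2, y = lambda/8, z = lambda/6
Substituting into constraint: lambda * (19/24) = 11
lambda = 264/19
x = 132/19, y = 33/19, z = 44/19
Minimum value = 1452/19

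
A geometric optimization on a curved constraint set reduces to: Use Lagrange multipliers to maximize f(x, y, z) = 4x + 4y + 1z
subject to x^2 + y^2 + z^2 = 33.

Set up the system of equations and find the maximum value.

Lagrange conditions: 4 = 2*lambda*x, 4 = 2*lambda*y, 1 = 2*lambda*z
So x:4 = y:4 = z:1, i.e. x = 4t, y = 4t, z = 1t
Constraint: t^2*(4^2 + 4^2 + 1^2) = 33
  t^2 * 33 = 33  =>  t = sqrt(1)
Maximum = 4*4t + 4*4t + 1*1t = 33*sqrt(1) = 33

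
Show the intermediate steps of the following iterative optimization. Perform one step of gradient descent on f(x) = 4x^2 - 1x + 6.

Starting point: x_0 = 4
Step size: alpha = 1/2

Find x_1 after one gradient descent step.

f(x) = 4x^2 - 1x + 6
f'(x) = 8x - 1
f'(4) = 8*4 + (-1) = 31
x_1 = x_0 - alpha * f'(x_0) = 4 - 1/2 * 31 = -23/2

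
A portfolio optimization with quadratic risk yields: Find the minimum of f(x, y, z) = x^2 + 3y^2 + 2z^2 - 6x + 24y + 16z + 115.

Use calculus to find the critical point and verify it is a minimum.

f(x,y,z) = x^2 + 3y^2 + 2z^2 - 6x + 24y + 16z + 115
df/dx = 2x + (-6) = 0 => x = 3
df/dy = 6y + (24) = 0 => y = -4
df/dz = 4z + (16) = 0 => z = -4
f(3,-4,-4) = 1*(3)^2 + 3*(-4)^2 + 2*(-4)^2 + -6*(3) + 24*(-4) + 16*(-4) + 115 = 26
Hessian is diagonal with entries 2, 6, 4 > 0, confirmed minimum.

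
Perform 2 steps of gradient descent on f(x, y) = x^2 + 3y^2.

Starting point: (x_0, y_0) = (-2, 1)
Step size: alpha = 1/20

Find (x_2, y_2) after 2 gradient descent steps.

f(x,y) = x^2 + 3y^2
grad_x = 2x + 0y, grad_y = 6y + 0x
Step 1: grad = (-4, 6), (-9/5, 7/10)
Step 2: grad = (-18/5, 21/5), (-81/50, 49/100)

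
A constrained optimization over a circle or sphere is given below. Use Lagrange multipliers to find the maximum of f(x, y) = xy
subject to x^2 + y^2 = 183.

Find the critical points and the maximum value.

Lagrange conditions: y = 2*lambda*x and x = 2*lambda*y
If x = 0 then y = 0, violating the constraint, so x, y != 0.
Dividing: y/x = x/y => x^2 = y^2 => y = x or y = -x
Constraint: 2x^2 = 183 => x^2 = 183/2 => x = +/-sqrt(183/2)
Critical points: (sqrt(183/2), sqrt(183/2)), (-sqrt(183/2), -sqrt(183/2)), (sqrt(183/2), -sqrt(183/2)), (-sqrt(183/2), sqrt(183/2))
  y = x:  xy = x^2 = 183/2  at (sqrt(183/2), sqrt(183/2)) and (-sqrt(183/2), -sqrt(183/2))
  y = -x: xy = -x^2 = -183/2 at (sqrt(183/2), -sqrt(183/2)) and (-sqrt(183/2), sqrt(183/2))
Maximum xy = 183/2 at (sqrt(183/2), sqrt(183/2)) and (-sqrt(183/2), -sqrt(183/2))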